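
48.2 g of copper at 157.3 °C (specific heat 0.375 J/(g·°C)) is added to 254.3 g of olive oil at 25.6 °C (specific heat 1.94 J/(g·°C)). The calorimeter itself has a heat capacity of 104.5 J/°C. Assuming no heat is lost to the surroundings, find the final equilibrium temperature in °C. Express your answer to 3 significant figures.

Heat lost by copper = heat gained by olive oil + calorimeter.
(48.2)(0.375)(157.3 − T) = [(254.3)(1.94) + 104.5](T − 25.6)
18.075 (157.3 − T) = 597.842 (T − 25.6)
2843.2 − 18.075 T = 597.842 T − 15305
18148.2 = 615.917 T
T = 29.47 °C

T_f = 29.5 °C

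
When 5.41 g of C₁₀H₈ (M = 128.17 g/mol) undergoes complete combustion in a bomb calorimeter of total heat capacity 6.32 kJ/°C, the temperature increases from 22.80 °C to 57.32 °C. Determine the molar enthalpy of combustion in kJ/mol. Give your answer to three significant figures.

ΔT = 57.32 − 22.80 = 34.52 °C
q_cal = C_cal × ΔT = 6.32 × 34.52 = 218.1664 kJ
n = 5.41 / 128.17 = 0.04221 mol
q_rxn = −q_cal = -218.1664 kJ
ΔH = -218.1664 / 0.04221 = -5169 kJ/mol

ΔH = -5170 kJ/mol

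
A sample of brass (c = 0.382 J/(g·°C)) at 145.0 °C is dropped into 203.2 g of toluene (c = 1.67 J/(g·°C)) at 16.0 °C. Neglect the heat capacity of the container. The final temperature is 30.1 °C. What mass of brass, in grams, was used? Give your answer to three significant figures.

m = 109 g

q_gained = (203.2 × 1.67) × (30.1 − 16.0) = 4785 J
q_lost = m × 0.382 × (145.0 − 30.1) = 43.8918 m
m = 4785 / 43.8918 = 109 g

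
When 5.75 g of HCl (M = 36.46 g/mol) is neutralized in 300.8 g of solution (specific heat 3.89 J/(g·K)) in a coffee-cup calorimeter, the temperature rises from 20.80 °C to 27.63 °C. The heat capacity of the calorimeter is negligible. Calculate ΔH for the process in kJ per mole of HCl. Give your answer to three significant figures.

|ΔT| = |27.63 − 20.80| = 6.83 °C
|q_surr| = (300.8 × 3.89) × 6.83 = 1170.112 × 6.83 = 7992 J
n(HCl) = 5.75 / 36.46 = 0.1577 mol
Temperature rose, so q_rxn = −|q_surr| = -7.992 kJ
ΔH = q_rxn / n = -50.68 kJ/mol

ΔH = -50.7 kJ/mol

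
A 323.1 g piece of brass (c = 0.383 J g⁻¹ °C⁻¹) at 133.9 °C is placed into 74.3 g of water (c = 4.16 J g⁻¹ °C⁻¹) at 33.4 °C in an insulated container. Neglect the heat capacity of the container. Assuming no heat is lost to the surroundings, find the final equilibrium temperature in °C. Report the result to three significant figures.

T_f = 62.1 °C

Heat lost by brass = heat gained by water.
(323.1)(0.383)(133.9 − T) = (74.3)(4.16)(T − 33.4)
123.7473 (133.9 − T) = 309.088 (T − 33.4)
16570 − 123.7473 T = 309.088 T − 10324
26894 = 432.8353 T
T = 62.13 °C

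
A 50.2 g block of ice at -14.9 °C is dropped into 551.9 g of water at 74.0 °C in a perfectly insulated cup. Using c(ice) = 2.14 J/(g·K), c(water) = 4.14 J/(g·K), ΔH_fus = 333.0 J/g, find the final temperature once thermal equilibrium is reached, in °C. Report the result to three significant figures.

Heat to bring ice to 0 °C and melt it: q₁ = 50.2×2.14×14.9 + 50.2×333.0 = 18317 J
Heat the water can supply cooling to 0 °C: 551.9×4.14×74.0 = 169080 J > q₁, so all ice melts.
Energy balance: 551.9×4.14×(74.0 − T) = 18317 + 50.2×4.14×(T − 0)
2284.866(74.0 − T) = 18317 + 207.828 T
169080 − 18317 = 2492.694 T
T = 150763 / 2492.694 = 60.48 °C

T_f = 60.5 °C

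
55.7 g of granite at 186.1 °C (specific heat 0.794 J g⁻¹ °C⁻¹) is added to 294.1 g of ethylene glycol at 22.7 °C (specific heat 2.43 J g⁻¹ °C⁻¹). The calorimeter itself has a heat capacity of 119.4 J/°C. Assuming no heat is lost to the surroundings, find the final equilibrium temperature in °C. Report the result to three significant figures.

Heat lost by granite = heat gained by ethylene glycol + calorimeter.
(55.7)(0.794)(186.1 − T) = [(294.1)(2.43) + 119.4](T − 22.7)
44.2258 (186.1 − T) = 834.063 (T − 22.7)
8230.4 − 44.2258 T = 834.063 T − 18933
27163.4 = 878.2888 T
T = 30.93 °C

T_f = 30.9 °C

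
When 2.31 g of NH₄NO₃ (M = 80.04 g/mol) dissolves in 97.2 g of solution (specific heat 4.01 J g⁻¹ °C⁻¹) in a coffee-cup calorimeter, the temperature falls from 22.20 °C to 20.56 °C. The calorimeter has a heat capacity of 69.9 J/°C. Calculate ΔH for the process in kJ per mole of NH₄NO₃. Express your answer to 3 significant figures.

|ΔT| = |20.56 − 22.20| = 1.64 °C
|q_surr| = (97.2 × 4.01 + 69.9) × 1.64 = 459.672 × 1.64 = 753.9 J
n(NH₄NO₃) = 2.31 / 80.04 = 0.02886 mol
Temperature fell, so q_rxn = +|q_surr| = 0.7539 kJ
ΔH = q_rxn / n = 26.12 kJ/mol

ΔH = 26.1 kJ/mol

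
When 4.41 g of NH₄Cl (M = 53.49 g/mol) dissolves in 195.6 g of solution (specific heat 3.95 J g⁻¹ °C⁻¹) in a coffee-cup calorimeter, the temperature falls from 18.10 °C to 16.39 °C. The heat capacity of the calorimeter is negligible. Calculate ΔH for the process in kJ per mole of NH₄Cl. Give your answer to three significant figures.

ΔH = 16.0 kJ/mol

|ΔT| = |16.39 − 18.10| = 1.71 °C
|q_surr| = (195.6 × 3.95) × 1.71 = 772.62 × 1.71 = 1321 J
n(NH₄Cl) = 4.41 / 53.49 = 0.08245 mol
Temperature fell, so q_rxn = +|q_surr| = 1.321 kJ
ΔH = q_rxn / n = 16.02 kJ/mol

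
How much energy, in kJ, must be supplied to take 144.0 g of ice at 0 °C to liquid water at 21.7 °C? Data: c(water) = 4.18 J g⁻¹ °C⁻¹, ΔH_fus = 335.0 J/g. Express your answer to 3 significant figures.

q1 (melt at 0 °C): 144.0 × 335.0 = 48240 J
q2 (heat water 0.0→21.7 °C): 144.0 × 4.18 × 21.7 = 13062 J
Total: 48240 + 13062 = 61302 J = 61.3 kJ

q = 61.3 kJ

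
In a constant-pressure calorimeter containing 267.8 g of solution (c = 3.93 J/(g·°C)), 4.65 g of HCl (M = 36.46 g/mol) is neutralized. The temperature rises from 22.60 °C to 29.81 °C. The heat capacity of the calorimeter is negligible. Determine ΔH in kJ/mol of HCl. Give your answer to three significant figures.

|ΔT| = |29.81 − 22.60| = 7.21 °C
|q_surr| = (267.8 × 3.93) × 7.21 = 1052.454 × 7.21 = 7588 J
n(HCl) = 4.65 / 36.46 = 0.1275 mol
Temperature rose, so q_rxn = −|q_surr| = -7.588 kJ
ΔH = q_rxn / n = -59.51 kJ/mol

ΔH = -59.5 kJ/mol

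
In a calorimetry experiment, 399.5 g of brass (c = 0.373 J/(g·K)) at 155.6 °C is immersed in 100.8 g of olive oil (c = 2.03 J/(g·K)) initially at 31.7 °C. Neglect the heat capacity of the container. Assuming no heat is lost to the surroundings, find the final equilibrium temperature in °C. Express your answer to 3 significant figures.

T_f = 83.9 °C

Heat lost by brass = heat gained by olive oil.
(399.5)(0.373)(155.6 − T) = (100.8)(2.03)(T − 31.7)
149.0135 (155.6 − T) = 204.624 (T − 31.7)
23187 − 149.0135 T = 204.624 T − 6486.6
29673.6 = 353.6375 T
T = 83.91 °C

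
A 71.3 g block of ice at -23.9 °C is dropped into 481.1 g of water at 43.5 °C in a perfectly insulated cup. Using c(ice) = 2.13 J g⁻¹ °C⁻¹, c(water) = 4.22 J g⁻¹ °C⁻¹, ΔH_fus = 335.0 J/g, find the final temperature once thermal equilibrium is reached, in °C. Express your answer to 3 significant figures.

T_f = 26.1 °C

Heat to bring ice to 0 °C and melt it: q₁ = 71.3×2.13×23.9 + 71.3×335.0 = 27515 J
Heat the water can supply cooling to 0 °C: 481.1×4.22×43.5 = 88315.5 J > q₁, so all ice melts.
Energy balance: 481.1×4.22×(43.5 − T) = 27515 + 71.3×4.22×(T − 0)
2030.242(43.5 − T) = 27515 + 300.886 T
88315.5 − 27515 = 2331.128 T
T = 60800.5 / 2331.128 = 26.08 °C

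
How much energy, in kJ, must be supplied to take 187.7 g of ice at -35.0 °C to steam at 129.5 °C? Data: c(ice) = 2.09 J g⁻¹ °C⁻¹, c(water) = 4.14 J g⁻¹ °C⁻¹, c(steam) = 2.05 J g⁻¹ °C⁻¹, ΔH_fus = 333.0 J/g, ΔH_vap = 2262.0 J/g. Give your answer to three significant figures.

q = 590 kJ

q1 (heat ice -35.0→0.0 °C): 187.7 × 2.09 × 35.0 = 13730 J
q2 (melt at 0 °C): 187.7 × 333.0 = 62504 J
q3 (heat water 0.0→100.0 °C): 187.7 × 4.14 × 100.0 = 77708 J
q4 (vaporize at 100 °C): 187.7 × 2262.0 = 424577 J
q5 (heat steam 100.0→129.5 °C): 187.7 × 2.05 × 29.5 = 11351 J
Total: 13730 + 62504 + 77708 + 424577 + 11351 = 589870 J = 590 kJ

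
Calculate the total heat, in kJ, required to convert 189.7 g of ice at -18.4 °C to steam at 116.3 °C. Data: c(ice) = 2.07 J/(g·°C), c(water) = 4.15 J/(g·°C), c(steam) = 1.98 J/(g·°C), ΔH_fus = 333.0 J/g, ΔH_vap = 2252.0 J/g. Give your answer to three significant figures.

q1 (heat ice -18.4→0.0 °C): 189.7 × 2.07 × 18.4 = 7225 J
q2 (melt at 0 °C): 189.7 × 333.0 = 63170 J
q3 (heat water 0.0→100.0 °C): 189.7 × 4.15 × 100.0 = 78726 J
q4 (vaporize at 100 °C): 189.7 × 2252.0 = 427204 J
q5 (heat steam 100.0→116.3 °C): 189.7 × 1.98 × 16.3 = 6122 J
Total: 7225 + 63170 + 78726 + 427204 + 6122 = 582447 J = 582 kJ

q = 582 kJ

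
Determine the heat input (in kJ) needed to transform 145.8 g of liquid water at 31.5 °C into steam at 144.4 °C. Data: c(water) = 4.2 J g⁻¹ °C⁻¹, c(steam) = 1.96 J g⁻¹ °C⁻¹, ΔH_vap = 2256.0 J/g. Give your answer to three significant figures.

q = 384 kJ

q1 (heat water 31.5→100.0 °C): 145.8 × 4.2 × 68.5 = 41947 J
q2 (vaporize at 100 °C): 145.8 × 2256.0 = 328925 J
q3 (heat steam 100.0→144.4 °C): 145.8 × 1.96 × 44.4 = 12688 J
Total: 41947 + 328925 + 12688 = 383560 J = 384 kJ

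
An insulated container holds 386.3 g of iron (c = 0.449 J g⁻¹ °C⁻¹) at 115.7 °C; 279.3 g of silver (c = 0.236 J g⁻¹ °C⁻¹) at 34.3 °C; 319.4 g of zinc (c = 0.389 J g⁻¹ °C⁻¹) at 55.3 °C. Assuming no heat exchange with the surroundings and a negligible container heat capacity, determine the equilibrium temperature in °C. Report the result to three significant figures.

Σ mᵢcᵢ(T − Tᵢ) = 0  ⇒  T = Σ mᵢcᵢTᵢ / Σ mᵢcᵢ
Σ mᵢcᵢ = 386.3×0.449 + 279.3×0.236 + 319.4×0.389 = 363.6101
Σ mᵢcᵢTᵢ = 173.4487×115.7 + 65.9148×34.3 + 124.2466×55.3 = 29200
T = 29200 / 363.6101 = 80.31 °C

T_f = 80.3 °C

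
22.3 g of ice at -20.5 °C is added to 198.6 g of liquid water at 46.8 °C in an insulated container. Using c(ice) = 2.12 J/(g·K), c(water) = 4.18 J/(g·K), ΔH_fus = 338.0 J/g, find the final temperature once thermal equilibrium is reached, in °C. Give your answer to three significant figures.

T_f = 32.9 °C

Heat to bring ice to 0 °C and melt it: q₁ = 22.3×2.12×20.5 + 22.3×338.0 = 8506.6 J
Heat the water can supply cooling to 0 °C: 198.6×4.18×46.8 = 38850.9 J > q₁, so all ice melts.
Energy balance: 198.6×4.18×(46.8 − T) = 8506.6 + 22.3×4.18×(T − 0)
830.148(46.8 − T) = 8506.6 + 93.214 T
38850.9 − 8506.6 = 923.362 T
T = 30344.3 / 923.362 = 32.86 °C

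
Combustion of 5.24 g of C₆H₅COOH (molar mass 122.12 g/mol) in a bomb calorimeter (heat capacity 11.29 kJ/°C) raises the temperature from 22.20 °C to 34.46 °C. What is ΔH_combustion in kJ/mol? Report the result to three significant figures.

ΔT = 34.46 − 22.20 = 12.26 °C
q_cal = C_cal × ΔT = 11.29 × 12.26 = 138.4154 kJ
n = 5.24 / 122.12 = 0.04291 mol
q_rxn = −q_cal = -138.4154 kJ
ΔH = -138.4154 / 0.04291 = -3226 kJ/mol

ΔH = -3230 kJ/mol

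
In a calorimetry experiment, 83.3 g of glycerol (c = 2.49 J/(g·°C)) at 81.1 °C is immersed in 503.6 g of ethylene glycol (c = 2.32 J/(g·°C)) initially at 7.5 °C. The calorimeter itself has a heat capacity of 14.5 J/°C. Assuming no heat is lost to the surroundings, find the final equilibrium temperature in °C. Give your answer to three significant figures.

T_f = 18.5 °C

Heat lost by glycerol = heat gained by ethylene glycol + calorimeter.
(83.3)(2.49)(81.1 − T) = [(503.6)(2.32) + 14.5](T − 7.5)
207.417 (81.1 − T) = 1182.852 (T − 7.5)
16822 − 207.417 T = 1182.852 T − 8871.4
25693.4 = 1390.269 T
T = 18.48 °C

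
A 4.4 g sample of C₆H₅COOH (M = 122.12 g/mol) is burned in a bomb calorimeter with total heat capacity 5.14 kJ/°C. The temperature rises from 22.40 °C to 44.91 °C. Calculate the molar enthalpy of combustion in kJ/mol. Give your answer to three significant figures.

ΔT = 44.91 − 22.40 = 22.51 °C
q_cal = C_cal × ΔT = 5.14 × 22.51 = 115.7014 kJ
n = 4.4 / 122.12 = 0.03603 mol
q_rxn = −q_cal = -115.7014 kJ
ΔH = -115.7014 / 0.03603 = -3211 kJ/mol

ΔH = -3210 kJ/mol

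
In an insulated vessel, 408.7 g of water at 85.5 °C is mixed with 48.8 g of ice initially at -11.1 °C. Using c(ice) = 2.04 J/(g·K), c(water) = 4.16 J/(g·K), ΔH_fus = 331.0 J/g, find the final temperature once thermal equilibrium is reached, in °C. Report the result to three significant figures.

T_f = 67.3 °C

Heat to bring ice to 0 °C and melt it: q₁ = 48.8×2.04×11.1 + 48.8×331.0 = 17258 J
Heat the water can supply cooling to 0 °C: 408.7×4.16×85.5 = 145366 J > q₁, so all ice melts.
Energy balance: 408.7×4.16×(85.5 − T) = 17258 + 48.8×4.16×(T − 0)
1700.192(85.5 − T) = 17258 + 203.008 T
145366 − 17258 = 1903.200 T
T = 128108 / 1903.200 = 67.31 °C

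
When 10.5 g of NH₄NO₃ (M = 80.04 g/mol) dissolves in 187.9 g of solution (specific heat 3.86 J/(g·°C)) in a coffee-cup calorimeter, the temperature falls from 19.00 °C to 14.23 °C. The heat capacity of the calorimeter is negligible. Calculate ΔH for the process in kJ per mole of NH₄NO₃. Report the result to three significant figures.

|ΔT| = |14.23 − 19.00| = 4.77 °C
|q_surr| = (187.9 × 3.86) × 4.77 = 725.294 × 4.77 = 3460 J
n(NH₄NO₃) = 10.5 / 80.04 = 0.1312 mol
Temperature fell, so q_rxn = +|q_surr| = 3.460 kJ
ΔH = q_rxn / n = 26.37 kJ/mol

ΔH = 26.4 kJ/mol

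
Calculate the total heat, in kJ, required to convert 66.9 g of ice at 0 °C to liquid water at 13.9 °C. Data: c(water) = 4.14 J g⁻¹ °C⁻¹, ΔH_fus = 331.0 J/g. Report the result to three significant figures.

q = 26.0 kJ

q1 (melt at 0 °C): 66.9 × 331.0 = 22144 J
q2 (heat water 0.0→13.9 °C): 66.9 × 4.14 × 13.9 = 3850 J
Total: 22144 + 3850 = 25994 J = 26.0 kJ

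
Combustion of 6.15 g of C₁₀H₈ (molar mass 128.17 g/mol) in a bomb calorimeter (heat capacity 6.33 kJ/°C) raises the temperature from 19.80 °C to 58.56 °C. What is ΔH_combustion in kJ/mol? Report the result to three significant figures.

ΔH = -5110 kJ/mol

ΔT = 58.56 − 19.80 = 38.76 °C
q_cal = C_cal × ΔT = 6.33 × 38.76 = 245.3508 kJ
n = 6.15 / 128.17 = 0.04798 mol
q_rxn = −q_cal = -245.3508 kJ
ΔH = -245.3508 / 0.04798 = -5114 kJ/mol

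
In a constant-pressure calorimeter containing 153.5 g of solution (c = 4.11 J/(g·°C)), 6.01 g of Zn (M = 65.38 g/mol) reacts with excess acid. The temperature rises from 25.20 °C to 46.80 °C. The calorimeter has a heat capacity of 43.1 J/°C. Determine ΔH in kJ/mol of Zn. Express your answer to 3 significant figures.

ΔH = -158 kJ/mol

|ΔT| = |46.80 − 25.20| = 21.60 °C
|q_surr| = (153.5 × 4.11 + 43.1) × 21.60 = 673.985 × 21.60 = 14560 J
n(Zn) = 6.01 / 65.38 = 0.09192 mol
Temperature rose, so q_rxn = −|q_surr| = -14.56 kJ
ΔH = q_rxn / n = -158.4 kJ/mol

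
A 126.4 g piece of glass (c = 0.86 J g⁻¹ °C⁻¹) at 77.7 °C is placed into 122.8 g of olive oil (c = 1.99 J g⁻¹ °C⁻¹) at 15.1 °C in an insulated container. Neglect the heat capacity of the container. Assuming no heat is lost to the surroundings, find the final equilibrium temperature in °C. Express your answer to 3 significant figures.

Heat lost by glass = heat gained by olive oil.
(126.4)(0.86)(77.7 − T) = (122.8)(1.99)(T − 15.1)
108.704 (77.7 − T) = 244.372 (T − 15.1)
8446.3 − 108.704 T = 244.372 T − 3690.0
12136.3 = 353.076 T
T = 34.37 °C

T_f = 34.4 °C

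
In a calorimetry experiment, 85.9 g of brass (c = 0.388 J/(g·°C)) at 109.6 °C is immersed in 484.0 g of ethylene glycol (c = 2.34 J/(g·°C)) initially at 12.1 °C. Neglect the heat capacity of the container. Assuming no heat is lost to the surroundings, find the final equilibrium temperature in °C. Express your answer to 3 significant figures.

Heat lost by brass = heat gained by ethylene glycol.
(85.9)(0.388)(109.6 − T) = (484.0)(2.34)(T − 12.1)
33.3292 (109.6 − T) = 1132.56 (T − 12.1)
3652.9 − 33.3292 T = 1132.56 T − 13704
17356.9 = 1165.8892 T
T = 14.89 °C

T_f = 14.9 °C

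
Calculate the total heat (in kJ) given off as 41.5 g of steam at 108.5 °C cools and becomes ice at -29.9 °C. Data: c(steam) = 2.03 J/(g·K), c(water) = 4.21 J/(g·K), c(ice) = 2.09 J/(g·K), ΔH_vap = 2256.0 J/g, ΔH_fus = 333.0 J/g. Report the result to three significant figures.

q1 (cool steam 108.5→100 °C): 41.5 × 2.03 × 8.5 = 716 J
q2 (condense at 100 °C): 41.5 × 2256.0 = 93624 J
q3 (cool water 100→0 °C): 41.5 × 4.21 × 100.0 = 17472 J
q4 (freeze at 0 °C): 41.5 × 333.0 = 13820 J
q5 (cool ice 0→-29.9 °C): 41.5 × 2.09 × 29.9 = 2593 J
Total: 716 + 93624 + 17472 + 13820 + 2593 = 128225 J = 128 kJ

q = 128 kJ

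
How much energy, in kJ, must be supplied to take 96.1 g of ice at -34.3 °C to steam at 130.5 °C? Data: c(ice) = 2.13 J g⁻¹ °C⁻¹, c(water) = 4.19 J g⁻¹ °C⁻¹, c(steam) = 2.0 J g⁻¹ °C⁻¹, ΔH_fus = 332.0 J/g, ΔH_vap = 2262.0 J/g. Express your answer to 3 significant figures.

q = 302 kJ

q1 (heat ice -34.3→0.0 °C): 96.1 × 2.13 × 34.3 = 7021 J
q2 (melt at 0 °C): 96.1 × 332.0 = 31905 J
q3 (heat water 0.0→100.0 °C): 96.1 × 4.19 × 100.0 = 40266 J
q4 (vaporize at 100 °C): 96.1 × 2262.0 = 217378 J
q5 (heat steam 100.0→130.5 °C): 96.1 × 2.0 × 30.5 = 5862 J
Total: 7021 + 31905 + 40266 + 217378 + 5862 = 302432 J = 302 kJ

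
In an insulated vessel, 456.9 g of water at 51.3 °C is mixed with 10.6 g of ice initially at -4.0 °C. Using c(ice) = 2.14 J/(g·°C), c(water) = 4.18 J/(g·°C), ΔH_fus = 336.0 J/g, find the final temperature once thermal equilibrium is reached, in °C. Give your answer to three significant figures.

Heat to bring ice to 0 °C and melt it: q₁ = 10.6×2.14×4.0 + 10.6×336.0 = 3652.3 J
Heat the water can supply cooling to 0 °C: 456.9×4.18×51.3 = 97974.9 J > q₁, so all ice melts.
Energy balance: 456.9×4.18×(51.3 − T) = 3652.3 + 10.6×4.18×(T − 0)
1909.842(51.3 − T) = 3652.3 + 44.308 T
97974.9 − 3652.3 = 1954.150 T
T = 94322.6 / 1954.150 = 48.27 °C

T_f = 48.3 °C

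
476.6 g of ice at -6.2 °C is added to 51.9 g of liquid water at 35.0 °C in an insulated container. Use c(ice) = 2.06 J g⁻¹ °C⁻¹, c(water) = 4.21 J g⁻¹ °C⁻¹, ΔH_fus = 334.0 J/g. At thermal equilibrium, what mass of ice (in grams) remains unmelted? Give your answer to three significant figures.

m_ice remaining = 472 g

Heat to warm all ice to 0 °C: 476.6×2.06×6.2 = 6087.1 J
Heat released by water cooling to 0 °C: 51.9×4.21×35.0 = 7647.5 J
7647.5 J < 6087.1 + 476.6×334.0 = 165271.5 J, so not all ice melts; final T = 0 °C.
Heat left for melting: 7647.5 − 6087.1 = 1560.4 J
Mass melted = 1560.4 / 334.0 = 4.672 g
Ice remaining = 476.6 − 4.672 = 471.928 g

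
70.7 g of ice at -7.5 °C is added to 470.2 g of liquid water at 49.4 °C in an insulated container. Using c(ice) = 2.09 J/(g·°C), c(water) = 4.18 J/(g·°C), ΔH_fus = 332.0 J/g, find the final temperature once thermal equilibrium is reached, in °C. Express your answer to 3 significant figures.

Heat to bring ice to 0 °C and melt it: q₁ = 70.7×2.09×7.5 + 70.7×332.0 = 24581 J
Heat the water can supply cooling to 0 °C: 470.2×4.18×49.4 = 97092.5 J > q₁, so all ice melts.
Energy balance: 470.2×4.18×(49.4 − T) = 24581 + 70.7×4.18×(T − 0)
1965.436(49.4 − T) = 24581 + 295.526 T
97092.5 − 24581 = 2260.962 T
T = 72511.5 / 2260.962 = 32.07 °C

T_f = 32.1 °C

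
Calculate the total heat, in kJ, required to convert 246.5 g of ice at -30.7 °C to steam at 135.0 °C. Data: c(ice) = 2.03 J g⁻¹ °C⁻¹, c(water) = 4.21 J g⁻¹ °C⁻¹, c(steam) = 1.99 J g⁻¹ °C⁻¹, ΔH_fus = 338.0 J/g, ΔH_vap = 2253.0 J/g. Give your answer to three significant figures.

q1 (heat ice -30.7→0.0 °C): 246.5 × 2.03 × 30.7 = 15362 J
q2 (melt at 0 °C): 246.5 × 338.0 = 83317 J
q3 (heat water 0.0→100.0 °C): 246.5 × 4.21 × 100.0 = 103777 J
q4 (vaporize at 100 °C): 246.5 × 2253.0 = 555365 J
q5 (heat steam 100.0→135.0 °C): 246.5 × 1.99 × 35.0 = 17169 J
Total: 15362 + 83317 + 103777 + 555365 + 17169 = 774990 J = 775 kJ

q = 775 kJ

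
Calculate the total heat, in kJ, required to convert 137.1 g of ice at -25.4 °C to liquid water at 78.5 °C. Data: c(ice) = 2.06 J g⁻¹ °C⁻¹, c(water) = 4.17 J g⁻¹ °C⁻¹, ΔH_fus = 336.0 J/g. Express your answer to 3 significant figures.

q1 (heat ice -25.4→0.0 °C): 137.1 × 2.06 × 25.4 = 7174 J
q2 (melt at 0 °C): 137.1 × 336.0 = 46066 J
q3 (heat water 0.0→78.5 °C): 137.1 × 4.17 × 78.5 = 44879 J
Total: 7174 + 46066 + 44879 = 98119 J = 98.1 kJ

q = 98.1 kJ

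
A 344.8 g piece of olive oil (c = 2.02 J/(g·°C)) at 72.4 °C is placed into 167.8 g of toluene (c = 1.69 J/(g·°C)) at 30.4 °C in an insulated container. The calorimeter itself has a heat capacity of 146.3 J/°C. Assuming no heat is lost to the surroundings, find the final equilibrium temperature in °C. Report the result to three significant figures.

T_f = 56.4 °C

Heat lost by olive oil = heat gained by toluene + calorimeter.
(344.8)(2.02)(72.4 − T) = [(167.8)(1.69) + 146.3](T − 30.4)
696.496 (72.4 − T) = 429.882 (T − 30.4)
50426 − 696.496 T = 429.882 T − 13068
63494 = 1126.378 T
T = 56.37 °C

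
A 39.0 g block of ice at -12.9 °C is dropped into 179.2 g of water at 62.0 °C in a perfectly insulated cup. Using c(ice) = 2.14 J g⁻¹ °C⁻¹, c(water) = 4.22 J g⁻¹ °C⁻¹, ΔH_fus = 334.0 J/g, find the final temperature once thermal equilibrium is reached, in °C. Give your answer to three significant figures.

T_f = 35.6 °C

Heat to bring ice to 0 °C and melt it: q₁ = 39.0×2.14×12.9 + 39.0×334.0 = 14103 J
Heat the water can supply cooling to 0 °C: 179.2×4.22×62.0 = 46885.9 J > q₁, so all ice melts.
Energy balance: 179.2×4.22×(62.0 − T) = 14103 + 39.0×4.22×(T − 0)
756.224(62.0 − T) = 14103 + 164.58 T
46885.9 − 14103 = 920.804 T
T = 32782.9 / 920.804 = 35.60 °C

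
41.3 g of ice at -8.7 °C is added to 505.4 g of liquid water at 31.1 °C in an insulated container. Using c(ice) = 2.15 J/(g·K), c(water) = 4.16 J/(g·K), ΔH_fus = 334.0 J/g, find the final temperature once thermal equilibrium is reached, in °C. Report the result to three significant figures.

Heat to bring ice to 0 °C and melt it: q₁ = 41.3×2.15×8.7 + 41.3×334.0 = 14567 J
Heat the water can supply cooling to 0 °C: 505.4×4.16×31.1 = 65386.6 J > q₁, so all ice melts.
Energy balance: 505.4×4.16×(31.1 − T) = 14567 + 41.3×4.16×(T − 0)
2102.464(31.1 − T) = 14567 + 171.808 T
65386.6 − 14567 = 2274.272 T
T = 50819.6 / 2274.272 = 22.345 °C

T_f = 22.3 °C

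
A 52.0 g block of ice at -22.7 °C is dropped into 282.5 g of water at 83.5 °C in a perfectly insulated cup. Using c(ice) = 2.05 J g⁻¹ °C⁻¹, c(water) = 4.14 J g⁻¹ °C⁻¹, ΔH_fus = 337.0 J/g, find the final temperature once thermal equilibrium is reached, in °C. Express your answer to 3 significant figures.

T_f = 56.1 °C

Heat to bring ice to 0 °C and melt it: q₁ = 52.0×2.05×22.7 + 52.0×337.0 = 19944 J
Heat the water can supply cooling to 0 °C: 282.5×4.14×83.5 = 97657.4 J > q₁, so all ice melts.
Energy balance: 282.5×4.14×(83.5 − T) = 19944 + 52.0×4.14×(T − 0)
1169.55(83.5 − T) = 19944 + 215.28 T
97657.4 − 19944 = 1384.83 T
T = 77713.4 / 1384.83 = 56.12 °C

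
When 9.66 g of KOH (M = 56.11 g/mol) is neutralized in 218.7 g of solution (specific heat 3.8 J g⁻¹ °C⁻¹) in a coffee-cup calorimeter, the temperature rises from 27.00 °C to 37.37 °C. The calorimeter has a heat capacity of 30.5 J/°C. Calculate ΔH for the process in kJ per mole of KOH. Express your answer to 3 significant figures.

|ΔT| = |37.37 − 27.00| = 10.37 °C
|q_surr| = (218.7 × 3.8 + 30.5) × 10.37 = 861.56 × 10.37 = 8934 J
n(KOH) = 9.66 / 56.11 = 0.1722 mol
Temperature rose, so q_rxn = −|q_surr| = -8.934 kJ
ΔH = q_rxn / n = -51.88 kJ/mol

ΔH = -51.9 kJ/mol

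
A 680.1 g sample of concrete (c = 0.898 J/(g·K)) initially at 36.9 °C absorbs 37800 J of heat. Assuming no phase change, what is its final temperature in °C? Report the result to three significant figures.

T_f = 98.8 °C

ΔT = q / (m c) = 37800 / (680.1 × 0.898) = 61.89 °C
T_f = 36.9 + 61.89 = 98.79 °C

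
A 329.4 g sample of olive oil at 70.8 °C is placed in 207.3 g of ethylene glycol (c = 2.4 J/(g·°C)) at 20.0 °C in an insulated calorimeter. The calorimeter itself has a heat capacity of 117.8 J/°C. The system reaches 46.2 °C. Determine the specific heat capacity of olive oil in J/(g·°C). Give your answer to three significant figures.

q_gained = (207.3 × 2.4 + 117.8) × (46.2 − 20.0) = 16120 J
q_lost = 329.4 × c × (70.8 − 46.2) = 8103.24 c
Set equal: c = 16120 / 8103.24 = 1.99 J/(g·°C)

c = 1.99 J/(g·°C)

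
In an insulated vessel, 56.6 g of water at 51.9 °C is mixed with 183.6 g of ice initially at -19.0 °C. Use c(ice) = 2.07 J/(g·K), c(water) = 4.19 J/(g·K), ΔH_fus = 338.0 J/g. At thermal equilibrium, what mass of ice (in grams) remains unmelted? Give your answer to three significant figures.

m_ice remaining = 169 g

Heat to warm all ice to 0 °C: 183.6×2.07×19.0 = 7221.0 J
Heat released by water cooling to 0 °C: 56.6×4.19×51.9 = 12308 J
12308 J < 7221.0 + 183.6×338.0 = 69277.8 J, so not all ice melts; final T = 0 °C.
Heat left for melting: 12308 − 7221.0 = 5087.0 J
Mass melted = 5087.0 / 338.0 = 15.05 g
Ice remaining = 183.6 − 15.05 = 168.55 g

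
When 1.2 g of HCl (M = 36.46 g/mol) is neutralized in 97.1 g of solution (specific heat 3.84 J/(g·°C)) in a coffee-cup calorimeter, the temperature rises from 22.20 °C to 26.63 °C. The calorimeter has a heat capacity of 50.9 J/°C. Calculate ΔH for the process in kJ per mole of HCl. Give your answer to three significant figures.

ΔH = -57.0 kJ/mol

|ΔT| = |26.63 − 22.20| = 4.43 °C
|q_surr| = (97.1 × 3.84 + 50.9) × 4.43 = 423.764 × 4.43 = 1877 J
n(HCl) = 1.2 / 36.46 = 0.03291 mol
Temperature rose, so q_rxn = −|q_surr| = -1.877 kJ
ΔH = q_rxn / n = -57.03 kJ/mol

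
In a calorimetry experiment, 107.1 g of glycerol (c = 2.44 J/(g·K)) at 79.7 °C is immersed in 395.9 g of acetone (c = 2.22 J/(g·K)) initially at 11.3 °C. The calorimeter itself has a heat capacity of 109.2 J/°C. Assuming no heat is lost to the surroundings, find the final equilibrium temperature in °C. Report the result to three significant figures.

T_f = 25.6 °C

Heat lost by glycerol = heat gained by acetone + calorimeter.
(107.1)(2.44)(79.7 − T) = [(395.9)(2.22) + 109.2](T − 11.3)
261.324 (79.7 − T) = 988.098 (T − 11.3)
20828 − 261.324 T = 988.098 T − 11166
31994 = 1249.422 T
T = 25.61 °C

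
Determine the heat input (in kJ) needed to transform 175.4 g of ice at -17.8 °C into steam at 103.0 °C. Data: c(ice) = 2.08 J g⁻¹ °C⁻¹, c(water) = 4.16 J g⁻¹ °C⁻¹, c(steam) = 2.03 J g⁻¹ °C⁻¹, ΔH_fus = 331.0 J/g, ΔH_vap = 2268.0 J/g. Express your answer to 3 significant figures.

q = 536 kJ

q1 (heat ice -17.8→0.0 °C): 175.4 × 2.08 × 17.8 = 6494 J
q2 (melt at 0 °C): 175.4 × 331.0 = 58057 J
q3 (heat water 0.0→100.0 °C): 175.4 × 4.16 × 100.0 = 72966 J
q4 (vaporize at 100 °C): 175.4 × 2268.0 = 397807 J
q5 (heat steam 100.0→103.0 °C): 175.4 × 2.03 × 3.0 = 1068 J
Total: 6494 + 58057 + 72966 + 397807 + 1068 = 536392 J = 536 kJ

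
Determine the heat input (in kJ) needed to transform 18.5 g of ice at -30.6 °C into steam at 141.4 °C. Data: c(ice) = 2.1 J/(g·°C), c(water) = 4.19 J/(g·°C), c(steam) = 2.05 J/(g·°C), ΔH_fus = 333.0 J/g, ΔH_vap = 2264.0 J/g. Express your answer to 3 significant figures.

q = 58.6 kJ

q1 (heat ice -30.6→0.0 °C): 18.5 × 2.1 × 30.6 = 1189 J
q2 (melt at 0 °C): 18.5 × 333.0 = 6161 J
q3 (heat water 0.0→100.0 °C): 18.5 × 4.19 × 100.0 = 7752 J
q4 (vaporize at 100 °C): 18.5 × 2264.0 = 41884 J
q5 (heat steam 100.0→141.4 °C): 18.5 × 2.05 × 41.4 = 1570 J
Total: 1189 + 6161 + 7752 + 41884 + 1570 = 58556 J = 58.6 kJ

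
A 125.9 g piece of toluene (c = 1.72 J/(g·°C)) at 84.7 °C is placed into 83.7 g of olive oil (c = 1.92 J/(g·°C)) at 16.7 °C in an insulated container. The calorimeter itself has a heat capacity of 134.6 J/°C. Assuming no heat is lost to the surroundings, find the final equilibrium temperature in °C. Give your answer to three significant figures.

T_f = 45.5 °C

Heat lost by toluene = heat gained by olive oil + calorimeter.
(125.9)(1.72)(84.7 − T) = [(83.7)(1.92) + 134.6](T − 16.7)
216.548 (84.7 − T) = 295.304 (T − 16.7)
18342 − 216.548 T = 295.304 T − 4931.6
23273.6 = 511.852 T
T = 45.47 °C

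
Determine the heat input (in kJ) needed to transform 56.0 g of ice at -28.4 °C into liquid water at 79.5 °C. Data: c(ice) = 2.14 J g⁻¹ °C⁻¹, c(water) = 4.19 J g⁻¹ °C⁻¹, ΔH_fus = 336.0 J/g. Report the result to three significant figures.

q1 (heat ice -28.4→0.0 °C): 56.0 × 2.14 × 28.4 = 3403 J
q2 (melt at 0 °C): 56.0 × 336.0 = 18816 J
q3 (heat water 0.0→79.5 °C): 56.0 × 4.19 × 79.5 = 18654 J
Total: 3403 + 18816 + 18654 = 40873 J = 40.9 kJ

q = 40.9 kJ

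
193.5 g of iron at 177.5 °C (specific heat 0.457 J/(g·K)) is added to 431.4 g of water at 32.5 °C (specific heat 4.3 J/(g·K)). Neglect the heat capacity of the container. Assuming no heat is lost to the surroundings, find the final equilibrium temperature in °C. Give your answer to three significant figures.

T_f = 39.1 °C

Heat lost by iron = heat gained by water.
(193.5)(0.457)(177.5 − T) = (431.4)(4.3)(T − 32.5)
88.4295 (177.5 − T) = 1855.02 (T − 32.5)
15696 − 88.4295 T = 1855.02 T − 60288
75984 = 1943.4495 T
T = 39.10 °C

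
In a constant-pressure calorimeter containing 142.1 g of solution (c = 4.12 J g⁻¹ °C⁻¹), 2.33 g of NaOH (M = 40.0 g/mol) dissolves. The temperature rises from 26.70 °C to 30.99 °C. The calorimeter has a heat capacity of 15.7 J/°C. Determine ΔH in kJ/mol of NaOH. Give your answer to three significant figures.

ΔH = -44.3 kJ/mol

|ΔT| = |30.99 − 26.70| = 4.29 °C
|q_surr| = (142.1 × 4.12 + 15.7) × 4.29 = 601.152 × 4.29 = 2579 J
n(NaOH) = 2.33 / 40.0 = 0.05825 mol
Temperature rose, so q_rxn = −|q_surr| = -2.579 kJ
ΔH = q_rxn / n = -44.27 kJ/mol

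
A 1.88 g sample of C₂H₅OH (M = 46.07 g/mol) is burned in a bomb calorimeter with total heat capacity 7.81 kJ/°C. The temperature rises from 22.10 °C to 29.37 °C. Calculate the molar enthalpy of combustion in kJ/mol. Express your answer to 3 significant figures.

ΔT = 29.37 − 22.10 = 7.27 °C
q_cal = C_cal × ΔT = 7.81 × 7.27 = 56.7787 kJ
n = 1.88 / 46.07 = 0.04081 mol
q_rxn = −q_cal = -56.7787 kJ
ΔH = -56.7787 / 0.04081 = -1391 kJ/mol

ΔH = -1390 kJ/mol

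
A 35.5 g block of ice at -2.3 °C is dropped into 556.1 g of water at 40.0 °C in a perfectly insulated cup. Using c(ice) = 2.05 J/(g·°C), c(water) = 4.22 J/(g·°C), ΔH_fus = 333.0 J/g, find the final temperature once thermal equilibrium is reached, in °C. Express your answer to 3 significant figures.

Heat to bring ice to 0 °C and melt it: q₁ = 35.5×2.05×2.3 + 35.5×333.0 = 11989 J
Heat the water can supply cooling to 0 °C: 556.1×4.22×40.0 = 93869.7 J > q₁, so all ice melts.
Energy balance: 556.1×4.22×(40.0 − T) = 11989 + 35.5×4.22×(T − 0)
2346.742(40.0 − T) = 11989 + 149.81 T
93869.7 − 11989 = 2496.552 T
T = 81880.7 / 2496.552 = 32.80 °C

T_f = 32.8 °C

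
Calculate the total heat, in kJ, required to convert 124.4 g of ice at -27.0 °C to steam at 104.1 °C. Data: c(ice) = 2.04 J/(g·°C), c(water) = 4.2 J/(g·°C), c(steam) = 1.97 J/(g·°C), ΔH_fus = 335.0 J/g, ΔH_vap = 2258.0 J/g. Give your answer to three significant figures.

q = 383 kJ

q1 (heat ice -27.0→0.0 °C): 124.4 × 2.04 × 27.0 = 6852 J
q2 (melt at 0 °C): 124.4 × 335.0 = 41674 J
q3 (heat water 0.0→100.0 °C): 124.4 × 4.2 × 100.0 = 52248 J
q4 (vaporize at 100 °C): 124.4 × 2258.0 = 280895 J
q5 (heat steam 100.0→104.1 °C): 124.4 × 1.97 × 4.1 = 1005 J
Total: 6852 + 41674 + 52248 + 280895 + 1005 = 382674 J = 383 kJ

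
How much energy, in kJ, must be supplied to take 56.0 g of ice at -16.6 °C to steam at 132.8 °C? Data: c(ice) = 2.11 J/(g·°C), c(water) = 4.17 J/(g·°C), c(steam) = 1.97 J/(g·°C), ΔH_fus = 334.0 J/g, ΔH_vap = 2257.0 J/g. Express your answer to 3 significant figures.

q1 (heat ice -16.6→0.0 °C): 56.0 × 2.11 × 16.6 = 1961 J
q2 (melt at 0 °C): 56.0 × 334.0 = 18704 J
q3 (heat water 0.0→100.0 °C): 56.0 × 4.17 × 100.0 = 23352 J
q4 (vaporize at 100 °C): 56.0 × 2257.0 = 126392 J
q5 (heat steam 100.0→132.8 °C): 56.0 × 1.97 × 32.8 = 3618 J
Total: 1961 + 18704 + 23352 + 126392 + 3618 = 174027 J = 174 kJ

q = 174 kJ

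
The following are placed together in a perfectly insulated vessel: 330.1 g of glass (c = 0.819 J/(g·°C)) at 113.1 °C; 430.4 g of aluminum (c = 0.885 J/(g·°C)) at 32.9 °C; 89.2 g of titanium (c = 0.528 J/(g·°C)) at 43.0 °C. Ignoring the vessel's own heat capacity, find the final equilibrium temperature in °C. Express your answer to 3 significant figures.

Σ mᵢcᵢ(T − Tᵢ) = 0  ⇒  T = Σ mᵢcᵢTᵢ / Σ mᵢcᵢ
Σ mᵢcᵢ = 330.1×0.819 + 430.4×0.885 + 89.2×0.528 = 698.3535
Σ mᵢcᵢTᵢ = 270.3519×113.1 + 380.904×32.9 + 47.0976×43.0 = 45134
T = 45134 / 698.3535 = 64.63 °C

T_f = 64.6 °C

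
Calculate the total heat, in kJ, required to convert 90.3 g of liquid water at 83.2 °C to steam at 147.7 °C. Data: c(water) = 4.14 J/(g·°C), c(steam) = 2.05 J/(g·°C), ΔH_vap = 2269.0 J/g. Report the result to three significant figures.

q1 (heat water 83.2→100.0 °C): 90.3 × 4.14 × 16.8 = 6281 J
q2 (vaporize at 100 °C): 90.3 × 2269.0 = 204891 J
q3 (heat steam 100.0→147.7 °C): 90.3 × 2.05 × 47.7 = 8830 J
Total: 6281 + 204891 + 8830 = 220002 J = 220 kJ

q = 220 kJ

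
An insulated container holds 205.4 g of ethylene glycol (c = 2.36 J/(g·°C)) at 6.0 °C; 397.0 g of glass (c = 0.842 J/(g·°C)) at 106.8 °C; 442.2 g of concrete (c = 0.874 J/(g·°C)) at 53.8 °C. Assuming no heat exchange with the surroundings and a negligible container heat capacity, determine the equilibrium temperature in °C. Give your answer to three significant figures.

T_f = 49.3 °C

Σ mᵢcᵢ(T − Tᵢ) = 0  ⇒  T = Σ mᵢcᵢTᵢ / Σ mᵢcᵢ
Σ mᵢcᵢ = 205.4×2.36 + 397.0×0.842 + 442.2×0.874 = 1205.5008
Σ mᵢcᵢTᵢ = 484.744×6.0 + 334.274×106.8 + 386.4828×53.8 = 59402
T = 59402 / 1205.5008 = 49.28 °C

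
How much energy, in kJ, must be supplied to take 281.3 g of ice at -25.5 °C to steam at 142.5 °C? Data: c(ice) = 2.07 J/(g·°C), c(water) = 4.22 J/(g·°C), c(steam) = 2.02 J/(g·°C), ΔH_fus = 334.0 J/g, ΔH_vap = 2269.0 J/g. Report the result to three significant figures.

q = 890 kJ

q1 (heat ice -25.5→0.0 °C): 281.3 × 2.07 × 25.5 = 14848 J
q2 (melt at 0 °C): 281.3 × 334.0 = 93954 J
q3 (heat water 0.0→100.0 °C): 281.3 × 4.22 × 100.0 = 118709 J
q4 (vaporize at 100 °C): 281.3 × 2269.0 = 638270 J
q5 (heat steam 100.0→142.5 °C): 281.3 × 2.02 × 42.5 = 24150 J
Total: 14848 + 93954 + 118709 + 638270 + 24150 = 889931 J = 890 kJ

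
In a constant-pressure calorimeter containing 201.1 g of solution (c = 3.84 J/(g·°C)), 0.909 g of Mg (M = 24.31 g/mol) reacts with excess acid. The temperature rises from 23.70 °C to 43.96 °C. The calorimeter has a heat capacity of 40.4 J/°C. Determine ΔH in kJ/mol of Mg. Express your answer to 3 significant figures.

ΔH = -440 kJ/mol

|ΔT| = |43.96 − 23.70| = 20.26 °C
|q_surr| = (201.1 × 3.84 + 40.4) × 20.26 = 812.624 × 20.26 = 16460 J
n(Mg) = 0.909 / 24.31 = 0.03739 mol
Temperature rose, so q_rxn = −|q_surr| = -16.46 kJ
ΔH = q_rxn / n = -440.2 kJ/mol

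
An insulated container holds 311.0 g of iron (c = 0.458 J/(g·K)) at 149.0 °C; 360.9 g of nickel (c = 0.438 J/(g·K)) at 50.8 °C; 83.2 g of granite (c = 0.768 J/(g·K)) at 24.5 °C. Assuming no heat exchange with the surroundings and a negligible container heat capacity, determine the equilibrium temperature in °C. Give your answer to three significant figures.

T_f = 84.6 °C

Σ mᵢcᵢ(T − Tᵢ) = 0  ⇒  T = Σ mᵢcᵢTᵢ / Σ mᵢcᵢ
Σ mᵢcᵢ = 311.0×0.458 + 360.9×0.438 + 83.2×0.768 = 364.4098
Σ mᵢcᵢTᵢ = 142.438×149.0 + 158.0742×50.8 + 63.8976×24.5 = 30819
T = 30819 / 364.4098 = 84.57 °C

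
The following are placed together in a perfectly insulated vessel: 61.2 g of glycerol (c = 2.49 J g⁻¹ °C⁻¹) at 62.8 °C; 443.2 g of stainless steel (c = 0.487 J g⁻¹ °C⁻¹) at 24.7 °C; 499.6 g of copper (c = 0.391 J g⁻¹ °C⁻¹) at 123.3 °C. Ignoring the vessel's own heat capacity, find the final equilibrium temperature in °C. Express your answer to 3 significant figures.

Σ mᵢcᵢ(T − Tᵢ) = 0  ⇒  T = Σ mᵢcᵢTᵢ / Σ mᵢcᵢ
Σ mᵢcᵢ = 61.2×2.49 + 443.2×0.487 + 499.6×0.391 = 563.5700
Σ mᵢcᵢTᵢ = 152.388×62.8 + 215.8384×24.7 + 195.3436×123.3 = 38987
T = 38987 / 563.5700 = 69.18 °C

T_f = 69.2 °C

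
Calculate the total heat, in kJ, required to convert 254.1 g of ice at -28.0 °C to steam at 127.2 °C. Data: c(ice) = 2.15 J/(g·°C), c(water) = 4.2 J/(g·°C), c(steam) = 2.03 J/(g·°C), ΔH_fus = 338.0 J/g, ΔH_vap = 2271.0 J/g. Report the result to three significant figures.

q = 799 kJ

q1 (heat ice -28.0→0.0 °C): 254.1 × 2.15 × 28.0 = 15297 J
q2 (melt at 0 °C): 254.1 × 338.0 = 85886 J
q3 (heat water 0.0→100.0 °C): 254.1 × 4.2 × 100.0 = 106722 J
q4 (vaporize at 100 °C): 254.1 × 2271.0 = 577061 J
q5 (heat steam 100.0→127.2 °C): 254.1 × 2.03 × 27.2 = 14030 J
Total: 15297 + 85886 + 106722 + 577061 + 14030 = 798996 J = 799 kJ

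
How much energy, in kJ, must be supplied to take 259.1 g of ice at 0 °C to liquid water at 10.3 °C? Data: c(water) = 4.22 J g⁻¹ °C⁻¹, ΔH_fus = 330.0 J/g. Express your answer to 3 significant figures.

q = 96.8 kJ

q1 (melt at 0 °C): 259.1 × 330.0 = 85503 J
q2 (heat water 0.0→10.3 °C): 259.1 × 4.22 × 10.3 = 11262 J
Total: 85503 + 11262 = 96765 J = 96.8 kJ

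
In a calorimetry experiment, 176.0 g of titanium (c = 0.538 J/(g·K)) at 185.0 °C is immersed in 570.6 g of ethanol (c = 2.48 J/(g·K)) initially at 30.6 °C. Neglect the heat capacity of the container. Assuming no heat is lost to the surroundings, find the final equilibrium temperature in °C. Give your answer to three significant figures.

Heat lost by titanium = heat gained by ethanol.
(176.0)(0.538)(185.0 − T) = (570.6)(2.48)(T − 30.6)
94.688 (185.0 − T) = 1415.088 (T − 30.6)
17517 − 94.688 T = 1415.088 T − 43302
60819 = 1509.776 T
T = 40.28 °C

T_f = 40.3 °C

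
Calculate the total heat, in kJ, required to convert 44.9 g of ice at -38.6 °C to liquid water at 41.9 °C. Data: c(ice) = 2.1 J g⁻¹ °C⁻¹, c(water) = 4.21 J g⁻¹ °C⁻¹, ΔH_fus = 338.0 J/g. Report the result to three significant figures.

q1 (heat ice -38.6→0.0 °C): 44.9 × 2.1 × 38.6 = 3640 J
q2 (melt at 0 °C): 44.9 × 338.0 = 15176 J
q3 (heat water 0.0→41.9 °C): 44.9 × 4.21 × 41.9 = 7920 J
Total: 3640 + 15176 + 7920 = 26736 J = 26.7 kJ

q = 26.7 kJ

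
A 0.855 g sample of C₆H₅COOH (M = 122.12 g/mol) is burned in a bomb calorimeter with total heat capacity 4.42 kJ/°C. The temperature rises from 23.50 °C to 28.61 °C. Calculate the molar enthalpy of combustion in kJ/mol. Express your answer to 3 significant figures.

ΔT = 28.61 − 23.50 = 5.11 °C
q_cal = C_cal × ΔT = 4.42 × 5.11 = 22.5862 kJ
n = 0.855 / 122.12 = 0.007001 mol
q_rxn = −q_cal = -22.5862 kJ
ΔH = -22.5862 / 0.007001 = -3226 kJ/mol

ΔH = -3230 kJ/mol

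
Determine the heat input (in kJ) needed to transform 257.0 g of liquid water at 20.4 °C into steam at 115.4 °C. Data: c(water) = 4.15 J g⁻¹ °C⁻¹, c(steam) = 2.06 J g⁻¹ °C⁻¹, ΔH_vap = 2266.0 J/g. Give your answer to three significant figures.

q = 675 kJ

q1 (heat water 20.4→100.0 °C): 257.0 × 4.15 × 79.6 = 84897 J
q2 (vaporize at 100 °C): 257.0 × 2266.0 = 582362 J
q3 (heat steam 100.0→115.4 °C): 257.0 × 2.06 × 15.4 = 8153 J
Total: 84897 + 582362 + 8153 = 675412 J = 675 kJ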